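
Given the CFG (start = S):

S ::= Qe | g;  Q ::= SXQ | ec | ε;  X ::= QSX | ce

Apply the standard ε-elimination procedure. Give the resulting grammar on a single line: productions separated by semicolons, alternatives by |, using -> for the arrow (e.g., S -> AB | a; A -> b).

S -> e | g | Qe; Q -> SX | ec | SXQ; X -> SX | ce | QSX

Nullable set: {Q}.
S -> Qe: Q nullable, giving Qe | e.
Drop Q -> ε.
Q -> SXQ: Q nullable, giving SX | SXQ.
X -> QSX: Q nullable, giving QSX | SX.
Unchanged (no nullable symbols): S -> g; Q -> ec; X -> ce.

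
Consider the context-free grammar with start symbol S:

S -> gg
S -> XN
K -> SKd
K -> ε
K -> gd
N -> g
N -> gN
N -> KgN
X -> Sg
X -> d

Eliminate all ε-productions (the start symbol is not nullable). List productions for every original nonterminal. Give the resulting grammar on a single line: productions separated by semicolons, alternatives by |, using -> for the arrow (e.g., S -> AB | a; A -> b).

S -> XN | gg; K -> Sd | gd | SKd; N -> g | gN | KgN; X -> d | Sg

Nullable set: {K}.
Drop K -> ε.
K -> SKd: K nullable, giving SKd | Sd.
N -> KgN: K nullable, giving KgN | gN.
Unchanged (no nullable symbols): S -> XN; S -> gg; K -> gd; N -> g; N -> gN; X -> Sg; X -> d.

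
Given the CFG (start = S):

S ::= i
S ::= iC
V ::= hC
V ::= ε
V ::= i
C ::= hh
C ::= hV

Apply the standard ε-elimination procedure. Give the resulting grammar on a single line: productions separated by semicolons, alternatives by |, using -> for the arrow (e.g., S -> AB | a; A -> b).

Nullable set: {V}.
C -> hV: V nullable, giving h | hV.
Drop V -> ε.
Unchanged (no nullable symbols): S -> i; S -> iC; C -> hh; V -> hC; V -> i.

S -> i | iC; C -> h | hV | hh; V -> i | hC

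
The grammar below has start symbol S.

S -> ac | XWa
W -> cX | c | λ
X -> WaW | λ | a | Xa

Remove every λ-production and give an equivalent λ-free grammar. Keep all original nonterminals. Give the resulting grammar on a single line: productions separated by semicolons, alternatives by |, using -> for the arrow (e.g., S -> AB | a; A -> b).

Nullable set: {W, X}.
S -> XWa: X, W nullable, giving Wa | XWa | Xa | a.
Drop W -> λ.
W -> cX: X nullable, giving c | cX.
Drop X -> λ.
X -> WaW: W, W nullable, giving Wa | WaW | a | aW.
X -> Xa: X nullable, giving Xa | a.
Unchanged (no nullable symbols): S -> ac; W -> c; X -> a.

S -> a | Wa | Xa | ac | XWa; W -> c | cX; X -> a | Wa | Xa | aW | WaW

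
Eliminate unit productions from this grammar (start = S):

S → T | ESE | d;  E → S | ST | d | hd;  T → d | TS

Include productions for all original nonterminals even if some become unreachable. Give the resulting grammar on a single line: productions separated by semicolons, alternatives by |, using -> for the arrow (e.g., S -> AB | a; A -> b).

S -> d | TS | ESE; E -> d | ST | TS | hd | ESE; T -> d | TS

Unit productions: E->S, S->T.
Unit pairs (A ⇒* B via units): (E,S), (E,T), (S,T).
S: inherits non-unit rules of {S, T} → ESE | TS | d.
E: inherits non-unit rules of {E, S, T} → ESE | ST | TS | d | hd.
T: inherits non-unit rules of {T} → TS | d.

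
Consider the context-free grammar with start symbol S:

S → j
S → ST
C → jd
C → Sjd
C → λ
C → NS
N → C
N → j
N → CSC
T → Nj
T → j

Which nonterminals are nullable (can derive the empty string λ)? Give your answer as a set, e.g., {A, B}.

Directly nullable (have an ε-rule): {C}.
N is nullable via N -> C (every symbol on the right is already known nullable).
Not nullable: S, T — each has a terminal in every rule's right-hand side or depends on a non-nullable symbol.

{C, N}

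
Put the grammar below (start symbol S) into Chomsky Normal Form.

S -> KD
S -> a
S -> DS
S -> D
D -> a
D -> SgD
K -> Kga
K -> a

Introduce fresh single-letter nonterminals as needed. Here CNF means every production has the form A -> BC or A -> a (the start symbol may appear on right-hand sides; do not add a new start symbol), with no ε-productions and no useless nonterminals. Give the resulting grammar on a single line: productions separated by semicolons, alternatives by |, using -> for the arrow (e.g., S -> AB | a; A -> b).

No ε-productions.
After unit-elimination: S -> a | DS | KD | SgD; D -> a | SgD; K -> a | Kga.
TERM: introduce B -> a, A -> g and substitute in every rule of length ≥2.
BIN: D -> SAD becomes D -> SC, C -> AD; K -> KAB becomes K -> KE, E -> AB; S -> SAD becomes S -> SF, F -> AD.

S -> a | DS | KD | SF; A -> g; B -> a; C -> AD; D -> a | SC; E -> AB; F -> AD; K -> a | KE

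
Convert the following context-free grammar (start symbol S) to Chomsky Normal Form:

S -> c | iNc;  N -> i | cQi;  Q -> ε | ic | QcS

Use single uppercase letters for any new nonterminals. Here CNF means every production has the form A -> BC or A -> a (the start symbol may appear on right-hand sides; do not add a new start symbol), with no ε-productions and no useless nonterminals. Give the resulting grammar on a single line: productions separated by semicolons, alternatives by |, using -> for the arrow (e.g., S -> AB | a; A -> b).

Nullable: {Q}; after ε-elimination: S -> c | iNc; N -> i | ci | cQi; Q -> cS | ic | QcS.
No unit productions to eliminate.
TERM: introduce A -> c, B -> i and substitute in every rule of length ≥2.
BIN: N -> AQB becomes N -> AC, C -> QB; Q -> QAS becomes Q -> QD, D -> AS; S -> BNA becomes S -> BE, E -> NA.

S -> c | BE; A -> c; B -> i; C -> QB; D -> AS; E -> NA; N -> i | AB | AC; Q -> AS | BA | QD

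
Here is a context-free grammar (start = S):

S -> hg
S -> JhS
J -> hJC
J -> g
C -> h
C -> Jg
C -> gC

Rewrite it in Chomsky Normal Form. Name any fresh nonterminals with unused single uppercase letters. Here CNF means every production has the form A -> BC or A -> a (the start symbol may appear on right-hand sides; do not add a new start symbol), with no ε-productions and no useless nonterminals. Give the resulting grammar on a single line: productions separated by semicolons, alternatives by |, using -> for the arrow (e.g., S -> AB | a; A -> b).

No ε-productions.
No unit productions to eliminate.
TERM: introduce A -> g, B -> h and substitute in every rule of length ≥2.
BIN: J -> BJC becomes J -> BD, D -> JC; S -> JBS becomes S -> JE, E -> BS.

S -> BA | JE; A -> g; B -> h; C -> h | AC | JA; D -> JC; E -> BS; J -> g | BD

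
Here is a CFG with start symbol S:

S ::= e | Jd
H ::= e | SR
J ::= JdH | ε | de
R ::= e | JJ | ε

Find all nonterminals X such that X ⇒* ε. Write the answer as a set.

{J, R}

Directly nullable (have an ε-rule): {J, R}.
Not nullable: H, S — each has a terminal in every rule's right-hand side or depends on a non-nullable symbol.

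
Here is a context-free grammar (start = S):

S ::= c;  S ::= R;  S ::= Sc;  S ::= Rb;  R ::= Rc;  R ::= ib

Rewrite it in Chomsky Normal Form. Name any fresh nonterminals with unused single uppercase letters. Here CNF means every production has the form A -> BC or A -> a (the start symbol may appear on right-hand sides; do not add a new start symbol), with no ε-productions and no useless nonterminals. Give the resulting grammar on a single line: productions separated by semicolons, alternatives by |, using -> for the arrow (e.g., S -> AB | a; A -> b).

No ε-productions.
After unit-elimination: S -> c | Rb | Rc | Sc | ib; R -> Rc | ib.
TERM: introduce C -> b, A -> c, B -> i and substitute in every rule of length ≥2.

S -> c | BC | RA | RC | SA; A -> c; B -> i; C -> b; R -> BC | RA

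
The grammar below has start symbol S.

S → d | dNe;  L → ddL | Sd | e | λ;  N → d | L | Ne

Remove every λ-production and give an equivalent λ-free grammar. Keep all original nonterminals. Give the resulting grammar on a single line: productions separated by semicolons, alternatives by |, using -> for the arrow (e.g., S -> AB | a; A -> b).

S -> d | de | dNe; L -> e | Sd | dd | ddL; N -> L | d | e | Ne

Nullable set: {L, N}.
S -> dNe: N nullable, giving dNe | de.
Drop L -> λ.
L -> ddL: L nullable, giving dd | ddL.
N -> L: L nullable, giving L.
N -> Ne: N nullable, giving Ne | e.
Unchanged (no nullable symbols): S -> d; L -> Sd; L -> e; N -> d.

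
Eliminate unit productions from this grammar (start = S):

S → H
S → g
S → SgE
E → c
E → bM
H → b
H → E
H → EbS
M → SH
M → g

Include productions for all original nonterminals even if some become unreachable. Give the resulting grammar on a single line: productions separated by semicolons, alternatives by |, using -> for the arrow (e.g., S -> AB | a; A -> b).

Unit productions: H->E, S->H.
Unit pairs (A ⇒* B via units): (H,E), (S,E), (S,H).
S: inherits non-unit rules of {E, H, S} → EbS | SgE | b | bM | c | g.
E: inherits non-unit rules of {E} → bM | c.
H: inherits non-unit rules of {E, H} → EbS | b | bM | c.
M: inherits non-unit rules of {M} → SH | g.

S -> b | c | g | bM | EbS | SgE; E -> c | bM; H -> b | c | bM | EbS; M -> g | SH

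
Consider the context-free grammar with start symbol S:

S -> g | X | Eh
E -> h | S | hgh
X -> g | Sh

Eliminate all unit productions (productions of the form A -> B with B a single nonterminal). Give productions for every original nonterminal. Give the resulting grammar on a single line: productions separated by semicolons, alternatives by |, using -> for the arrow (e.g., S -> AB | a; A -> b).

S -> g | Eh | Sh; E -> g | h | Eh | Sh | hgh; X -> g | Sh

Unit productions: E->S, S->X.
Unit pairs (A ⇒* B via units): (E,S), (E,X), (S,X).
S: inherits non-unit rules of {S, X} → Eh | Sh | g.
E: inherits non-unit rules of {E, S, X} → Eh | Sh | g | h | hgh.
X: inherits non-unit rules of {X} → Sh | g.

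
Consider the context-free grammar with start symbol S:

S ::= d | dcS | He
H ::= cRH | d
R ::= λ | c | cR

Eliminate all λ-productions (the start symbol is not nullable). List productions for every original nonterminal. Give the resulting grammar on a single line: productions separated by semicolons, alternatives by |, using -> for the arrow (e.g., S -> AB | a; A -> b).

S -> d | He | dcS; H -> d | cH | cRH; R -> c | cR

Nullable set: {R}.
H -> cRH: R nullable, giving cH | cRH.
Drop R -> λ.
R -> cR: R nullable, giving c | cR.
Unchanged (no nullable symbols): S -> He; S -> d; S -> dcS; H -> d; R -> c.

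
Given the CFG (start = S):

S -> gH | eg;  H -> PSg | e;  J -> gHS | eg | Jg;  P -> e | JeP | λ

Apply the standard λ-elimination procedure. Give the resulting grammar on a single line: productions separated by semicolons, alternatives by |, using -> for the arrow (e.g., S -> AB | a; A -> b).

S -> eg | gH; H -> e | Sg | PSg; J -> Jg | eg | gHS; P -> e | Je | JeP

Nullable set: {P}.
H -> PSg: P nullable, giving PSg | Sg.
Drop P -> λ.
P -> JeP: P nullable, giving Je | JeP.
Unchanged (no nullable symbols): S -> eg; S -> gH; H -> e; J -> Jg; J -> eg; J -> gHS; P -> e.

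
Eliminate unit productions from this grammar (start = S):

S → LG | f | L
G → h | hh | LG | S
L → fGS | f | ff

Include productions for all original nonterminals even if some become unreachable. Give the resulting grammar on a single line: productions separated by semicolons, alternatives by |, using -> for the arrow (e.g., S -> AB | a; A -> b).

S -> f | LG | ff | fGS; G -> f | h | LG | ff | hh | fGS; L -> f | ff | fGS

Unit productions: G->S, S->L.
Unit pairs (A ⇒* B via units): (G,L), (G,S), (S,L).
S: inherits non-unit rules of {L, S} → LG | f | fGS | ff.
G: inherits non-unit rules of {G, L, S} → LG | f | fGS | ff | h | hh.
L: inherits non-unit rules of {L} → f | fGS | ff.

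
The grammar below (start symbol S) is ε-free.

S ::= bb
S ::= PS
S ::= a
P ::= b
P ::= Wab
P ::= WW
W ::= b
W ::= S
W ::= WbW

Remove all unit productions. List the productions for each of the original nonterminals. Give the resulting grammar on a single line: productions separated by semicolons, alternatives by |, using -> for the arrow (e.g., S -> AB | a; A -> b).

S -> a | PS | bb; P -> b | WW | Wab; W -> a | b | PS | bb | WbW

Unit productions: W->S.
Unit pairs (A ⇒* B via units): (W,S).
S: inherits non-unit rules of {S} → PS | a | bb.
P: inherits non-unit rules of {P} → WW | Wab | b.
W: inherits non-unit rules of {S, W} → PS | WbW | a | b | bb.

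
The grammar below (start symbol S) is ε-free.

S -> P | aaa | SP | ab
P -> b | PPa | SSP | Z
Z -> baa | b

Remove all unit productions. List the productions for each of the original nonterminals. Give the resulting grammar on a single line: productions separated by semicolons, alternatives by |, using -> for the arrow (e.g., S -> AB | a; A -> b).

S -> b | SP | ab | PPa | SSP | aaa | baa; P -> b | PPa | SSP | baa; Z -> b | baa

Unit productions: P->Z, S->P.
Unit pairs (A ⇒* B via units): (P,Z), (S,P), (S,Z).
S: inherits non-unit rules of {P, S, Z} → PPa | SP | SSP | aaa | ab | b | baa.
P: inherits non-unit rules of {P, Z} → PPa | SSP | b | baa.
Z: inherits non-unit rules of {Z} → b | baa.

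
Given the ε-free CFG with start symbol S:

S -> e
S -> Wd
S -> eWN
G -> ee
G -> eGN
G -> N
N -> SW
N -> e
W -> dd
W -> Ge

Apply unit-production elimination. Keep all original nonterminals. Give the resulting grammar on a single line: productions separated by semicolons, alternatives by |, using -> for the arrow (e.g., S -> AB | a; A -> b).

S -> e | Wd | eWN; G -> e | SW | ee | eGN; N -> e | SW; W -> Ge | dd

Unit productions: G->N.
Unit pairs (A ⇒* B via units): (G,N).
S: inherits non-unit rules of {S} → Wd | e | eWN.
G: inherits non-unit rules of {G, N} → SW | e | eGN | ee.
N: inherits non-unit rules of {N} → SW | e.
W: inherits non-unit rules of {W} → Ge | dd.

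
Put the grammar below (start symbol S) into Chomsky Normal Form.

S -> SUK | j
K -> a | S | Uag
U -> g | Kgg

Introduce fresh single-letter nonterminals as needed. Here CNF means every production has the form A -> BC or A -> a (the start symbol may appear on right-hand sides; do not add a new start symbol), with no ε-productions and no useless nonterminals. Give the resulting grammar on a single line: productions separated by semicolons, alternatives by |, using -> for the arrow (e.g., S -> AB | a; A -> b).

S -> j | SE; A -> a; B -> g; C -> UK; D -> AB; E -> UK; F -> BB; K -> a | j | SC | UD; U -> g | KF

No ε-productions.
After unit-elimination: S -> j | SUK; K -> a | j | SUK | Uag; U -> g | Kgg.
TERM: introduce A -> a, B -> g and substitute in every rule of length ≥2.
BIN: K -> SUK becomes K -> SC, C -> UK; K -> UAB becomes K -> UD, D -> AB; S -> SUK becomes S -> SE, E -> UK; U -> KBB becomes U -> KF, F -> BB.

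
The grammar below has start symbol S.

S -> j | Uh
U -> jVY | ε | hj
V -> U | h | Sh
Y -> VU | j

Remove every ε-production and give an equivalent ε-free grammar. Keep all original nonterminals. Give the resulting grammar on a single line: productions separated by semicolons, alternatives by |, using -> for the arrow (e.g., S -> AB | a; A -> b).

S -> h | j | Uh; U -> j | hj | jV | jY | jVY; V -> U | h | Sh; Y -> U | V | j | VU

Nullable set: {U, V, Y}.
S -> Uh: U nullable, giving Uh | h.
Drop U -> ε.
U -> jVY: V, Y nullable, giving j | jV | jVY | jY.
V -> U: U nullable, giving U.
Y -> VU: V, U nullable, giving U | V | VU.
Unchanged (no nullable symbols): S -> j; U -> hj; V -> Sh; V -> h; Y -> j.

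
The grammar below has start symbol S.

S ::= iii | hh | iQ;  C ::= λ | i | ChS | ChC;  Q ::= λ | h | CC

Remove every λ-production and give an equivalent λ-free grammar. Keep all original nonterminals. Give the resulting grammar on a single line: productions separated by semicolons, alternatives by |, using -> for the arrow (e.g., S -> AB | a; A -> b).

Nullable set: {C, Q}.
S -> iQ: Q nullable, giving i | iQ.
Drop C -> λ.
C -> ChC: C, C nullable, giving Ch | ChC | h | hC.
C -> ChS: C nullable, giving ChS | hS.
Drop Q -> λ.
Q -> CC: C, C nullable, giving C | CC.
Unchanged (no nullable symbols): S -> hh; S -> iii; C -> i; Q -> h.

S -> i | hh | iQ | iii; C -> h | i | Ch | hC | hS | ChC | ChS; Q -> C | h | CC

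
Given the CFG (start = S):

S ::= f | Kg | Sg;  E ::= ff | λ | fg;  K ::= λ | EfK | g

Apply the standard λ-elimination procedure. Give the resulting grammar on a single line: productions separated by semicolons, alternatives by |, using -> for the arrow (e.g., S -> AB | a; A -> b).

S -> f | g | Kg | Sg; E -> ff | fg; K -> f | g | Ef | fK | EfK

Nullable set: {E, K}.
S -> Kg: K nullable, giving Kg | g.
Drop E -> λ.
Drop K -> λ.
K -> EfK: E, K nullable, giving Ef | EfK | f | fK.
Unchanged (no nullable symbols): S -> Sg; S -> f; E -> ff; E -> fg; K -> g.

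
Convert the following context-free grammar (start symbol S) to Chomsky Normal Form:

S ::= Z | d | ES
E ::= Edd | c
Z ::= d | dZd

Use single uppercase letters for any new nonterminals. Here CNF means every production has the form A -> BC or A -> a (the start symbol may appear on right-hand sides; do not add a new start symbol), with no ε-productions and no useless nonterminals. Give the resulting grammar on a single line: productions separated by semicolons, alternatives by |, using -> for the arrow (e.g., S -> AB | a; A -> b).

No ε-productions.
After unit-elimination: S -> d | ES | dZd; E -> c | Edd; Z -> d | dZd.
TERM: introduce A -> d and substitute in every rule of length ≥2.
BIN: E -> EAA becomes E -> EB, B -> AA; S -> AZA becomes S -> AC, C -> ZA; Z -> AZA becomes Z -> AD, D -> ZA.

S -> d | AC | ES; A -> d; B -> AA; C -> ZA; D -> ZA; E -> c | EB; Z -> d | AD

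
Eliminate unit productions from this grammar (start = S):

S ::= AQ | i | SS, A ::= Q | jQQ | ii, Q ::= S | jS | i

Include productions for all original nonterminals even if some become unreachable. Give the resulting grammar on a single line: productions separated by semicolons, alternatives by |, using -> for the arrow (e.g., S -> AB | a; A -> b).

S -> i | AQ | SS; A -> i | AQ | SS | ii | jS | jQQ; Q -> i | AQ | SS | jS

Unit productions: A->Q, Q->S.
Unit pairs (A ⇒* B via units): (A,Q), (A,S), (Q,S).
S: inherits non-unit rules of {S} → AQ | SS | i.
A: inherits non-unit rules of {A, Q, S} → AQ | SS | i | ii | jQQ | jS.
Q: inherits non-unit rules of {Q, S} → AQ | SS | i | jS.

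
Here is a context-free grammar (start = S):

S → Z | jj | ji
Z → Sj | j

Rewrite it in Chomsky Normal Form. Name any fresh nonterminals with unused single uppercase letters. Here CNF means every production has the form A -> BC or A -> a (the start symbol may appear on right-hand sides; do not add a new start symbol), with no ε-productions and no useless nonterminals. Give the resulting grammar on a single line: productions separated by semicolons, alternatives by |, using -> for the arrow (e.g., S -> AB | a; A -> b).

No ε-productions.
After unit-elimination: S -> j | Sj | ji | jj; Z -> j | Sj.
TERM: introduce B -> i, A -> j and substitute in every rule of length ≥2.
Drop unreachable/unproductive: Z.

S -> j | AA | AB | SA; A -> j; B -> i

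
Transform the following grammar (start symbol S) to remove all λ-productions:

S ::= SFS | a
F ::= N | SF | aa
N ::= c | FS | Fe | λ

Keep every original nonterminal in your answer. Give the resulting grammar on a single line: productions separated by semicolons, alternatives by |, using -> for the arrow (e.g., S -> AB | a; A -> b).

Nullable set: {F, N}.
S -> SFS: F nullable, giving SFS | SS.
F -> N: N nullable, giving N.
F -> SF: F nullable, giving S | SF.
Drop N -> λ.
N -> FS: F nullable, giving FS | S.
N -> Fe: F nullable, giving Fe | e.
Unchanged (no nullable symbols): S -> a; F -> aa; N -> c.

S -> a | SS | SFS; F -> N | S | SF | aa; N -> S | c | e | FS | Fe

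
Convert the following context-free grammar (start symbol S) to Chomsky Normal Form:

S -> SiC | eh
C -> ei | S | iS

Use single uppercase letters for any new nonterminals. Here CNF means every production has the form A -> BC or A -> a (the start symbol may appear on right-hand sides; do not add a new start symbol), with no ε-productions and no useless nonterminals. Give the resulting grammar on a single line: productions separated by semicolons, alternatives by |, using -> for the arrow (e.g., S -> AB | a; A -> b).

No ε-productions.
After unit-elimination: S -> eh | SiC; C -> eh | ei | iS | SiC.
TERM: introduce B -> e, D -> h, A -> i and substitute in every rule of length ≥2.
BIN: C -> SAC becomes C -> SE, E -> AC; S -> SAC becomes S -> SF, F -> AC.

S -> BD | SF; A -> i; B -> e; C -> AS | BA | BD | SE; D -> h; E -> AC; F -> AC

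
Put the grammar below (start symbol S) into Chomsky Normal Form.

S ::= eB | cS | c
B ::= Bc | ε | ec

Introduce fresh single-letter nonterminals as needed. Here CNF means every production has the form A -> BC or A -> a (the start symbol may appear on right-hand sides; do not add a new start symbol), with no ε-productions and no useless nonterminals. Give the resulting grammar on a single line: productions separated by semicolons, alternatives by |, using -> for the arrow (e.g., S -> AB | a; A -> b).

S -> c | e | AS | CB; A -> c; B -> c | BA | CA; C -> e

Nullable: {B}; after ε-elimination: S -> c | e | cS | eB; B -> c | Bc | ec.
No unit productions to eliminate.
TERM: introduce A -> c, C -> e and substitute in every rule of length ≥2.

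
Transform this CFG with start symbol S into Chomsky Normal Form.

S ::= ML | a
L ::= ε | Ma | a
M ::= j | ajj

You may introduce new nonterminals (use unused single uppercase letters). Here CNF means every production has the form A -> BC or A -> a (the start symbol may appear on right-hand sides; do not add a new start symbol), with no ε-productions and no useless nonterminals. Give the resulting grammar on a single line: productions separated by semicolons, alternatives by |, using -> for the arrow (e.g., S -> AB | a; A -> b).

S -> a | j | AD | ML; A -> a; B -> j; C -> BB; D -> BB; L -> a | MA; M -> j | AC

Nullable: {L}; after ε-elimination: S -> M | a | ML; L -> a | Ma; M -> j | ajj.
After unit-elimination: S -> a | j | ML | ajj; L -> a | Ma; M -> j | ajj.
TERM: introduce A -> a, B -> j and substitute in every rule of length ≥2.
BIN: M -> ABB becomes M -> AC, C -> BB; S -> ABB becomes S -> AD, D -> BB.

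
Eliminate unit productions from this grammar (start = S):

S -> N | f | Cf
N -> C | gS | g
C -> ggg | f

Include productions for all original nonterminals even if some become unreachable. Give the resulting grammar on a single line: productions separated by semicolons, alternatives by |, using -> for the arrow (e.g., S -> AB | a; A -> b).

Unit productions: N->C, S->N.
Unit pairs (A ⇒* B via units): (N,C), (S,C), (S,N).
S: inherits non-unit rules of {C, N, S} → Cf | f | g | gS | ggg.
C: inherits non-unit rules of {C} → f | ggg.
N: inherits non-unit rules of {C, N} → f | g | gS | ggg.

S -> f | g | Cf | gS | ggg; C -> f | ggg; N -> f | g | gS | ggg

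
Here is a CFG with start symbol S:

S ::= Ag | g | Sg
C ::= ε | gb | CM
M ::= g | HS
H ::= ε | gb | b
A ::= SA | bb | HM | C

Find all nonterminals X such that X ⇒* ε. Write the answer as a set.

{A, C, H}

Directly nullable (have an ε-rule): {C, H}.
A is nullable via A -> C (every symbol on the right is already known nullable).
Not nullable: M, S — each has a terminal in every rule's right-hand side or depends on a non-nullable symbol.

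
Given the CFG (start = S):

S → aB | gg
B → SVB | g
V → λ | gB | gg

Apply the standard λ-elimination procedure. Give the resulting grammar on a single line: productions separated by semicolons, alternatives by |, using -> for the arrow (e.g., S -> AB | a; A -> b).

S -> aB | gg; B -> g | SB | SVB; V -> gB | gg

Nullable set: {V}.
B -> SVB: V nullable, giving SB | SVB.
Drop V -> λ.
Unchanged (no nullable symbols): S -> aB; S -> gg; B -> g; V -> gB; V -> gg.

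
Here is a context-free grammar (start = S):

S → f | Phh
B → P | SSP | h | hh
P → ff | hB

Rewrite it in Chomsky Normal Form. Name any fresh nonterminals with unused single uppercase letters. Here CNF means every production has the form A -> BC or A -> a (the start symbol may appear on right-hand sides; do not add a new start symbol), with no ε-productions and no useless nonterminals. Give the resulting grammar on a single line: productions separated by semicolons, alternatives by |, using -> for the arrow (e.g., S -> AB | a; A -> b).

S -> f | PE; A -> f; B -> h | AA | CB | CC | SD; C -> h; D -> SP; E -> CC; P -> AA | CB

No ε-productions.
After unit-elimination: S -> f | Phh; B -> h | ff | hB | hh | SSP; P -> ff | hB.
TERM: introduce A -> f, C -> h and substitute in every rule of length ≥2.
BIN: B -> SSP becomes B -> SD, D -> SP; S -> PCC becomes S -> PE, E -> CC.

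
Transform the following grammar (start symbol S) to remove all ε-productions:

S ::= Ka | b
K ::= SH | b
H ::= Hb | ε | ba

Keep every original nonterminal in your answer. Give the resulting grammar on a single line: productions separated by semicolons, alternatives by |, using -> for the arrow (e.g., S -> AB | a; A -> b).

S -> b | Ka; H -> b | Hb | ba; K -> S | b | SH

Nullable set: {H}.
Drop H -> ε.
H -> Hb: H nullable, giving Hb | b.
K -> SH: H nullable, giving S | SH.
Unchanged (no nullable symbols): S -> Ka; S -> b; H -> ba; K -> b.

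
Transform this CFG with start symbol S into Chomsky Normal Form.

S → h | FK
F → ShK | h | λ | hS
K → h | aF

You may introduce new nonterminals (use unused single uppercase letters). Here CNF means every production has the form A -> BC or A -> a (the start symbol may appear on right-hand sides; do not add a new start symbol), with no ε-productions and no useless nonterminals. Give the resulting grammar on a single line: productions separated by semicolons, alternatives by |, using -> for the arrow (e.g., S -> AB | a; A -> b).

S -> a | h | BF | FK; A -> h; B -> a; C -> AK; F -> h | AS | SC; K -> a | h | BF

Nullable: {F}; after ε-elimination: S -> K | h | FK; F -> h | hS | ShK; K -> a | h | aF.
After unit-elimination: S -> a | h | FK | aF; F -> h | hS | ShK; K -> a | h | aF.
TERM: introduce B -> a, A -> h and substitute in every rule of length ≥2.
BIN: F -> SAK becomes F -> SC, C -> AK.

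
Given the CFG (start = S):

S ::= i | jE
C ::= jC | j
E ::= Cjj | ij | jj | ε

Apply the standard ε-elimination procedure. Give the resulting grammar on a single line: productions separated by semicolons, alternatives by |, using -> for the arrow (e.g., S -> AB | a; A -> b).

Nullable set: {E}.
S -> jE: E nullable, giving j | jE.
Drop E -> ε.
Unchanged (no nullable symbols): S -> i; C -> j; C -> jC; E -> Cjj; E -> ij; E -> jj.

S -> i | j | jE; C -> j | jC; E -> ij | jj | Cjj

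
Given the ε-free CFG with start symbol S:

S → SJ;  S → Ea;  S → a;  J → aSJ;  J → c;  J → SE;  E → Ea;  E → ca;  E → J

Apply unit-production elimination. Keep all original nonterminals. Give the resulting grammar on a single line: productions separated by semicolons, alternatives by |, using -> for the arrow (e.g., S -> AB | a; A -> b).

S -> a | Ea | SJ; E -> c | Ea | SE | ca | aSJ; J -> c | SE | aSJ

Unit productions: E->J.
Unit pairs (A ⇒* B via units): (E,J).
S: inherits non-unit rules of {S} → Ea | SJ | a.
E: inherits non-unit rules of {E, J} → Ea | SE | aSJ | c | ca.
J: inherits non-unit rules of {J} → SE | aSJ | c.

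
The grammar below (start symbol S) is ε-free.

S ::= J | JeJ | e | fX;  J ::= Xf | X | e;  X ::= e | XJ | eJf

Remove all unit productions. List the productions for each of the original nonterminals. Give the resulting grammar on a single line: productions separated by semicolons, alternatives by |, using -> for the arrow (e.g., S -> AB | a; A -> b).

S -> e | XJ | Xf | fX | JeJ | eJf; J -> e | XJ | Xf | eJf; X -> e | XJ | eJf

Unit productions: J->X, S->J.
Unit pairs (A ⇒* B via units): (J,X), (S,J), (S,X).
S: inherits non-unit rules of {J, S, X} → JeJ | XJ | Xf | e | eJf | fX.
J: inherits non-unit rules of {J, X} → XJ | Xf | e | eJf.
X: inherits non-unit rules of {X} → XJ | e | eJf.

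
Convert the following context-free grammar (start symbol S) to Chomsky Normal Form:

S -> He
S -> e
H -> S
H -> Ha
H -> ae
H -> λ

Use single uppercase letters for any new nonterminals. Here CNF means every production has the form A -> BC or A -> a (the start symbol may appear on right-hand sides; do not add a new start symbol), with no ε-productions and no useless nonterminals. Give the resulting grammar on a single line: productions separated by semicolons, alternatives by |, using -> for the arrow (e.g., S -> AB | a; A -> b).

Nullable: {H}; after ε-elimination: S -> e | He; H -> S | a | Ha | ae.
After unit-elimination: S -> e | He; H -> a | e | Ha | He | ae.
TERM: introduce A -> a, B -> e and substitute in every rule of length ≥2.

S -> e | HB; A -> a; B -> e; H -> a | e | AB | HA | HB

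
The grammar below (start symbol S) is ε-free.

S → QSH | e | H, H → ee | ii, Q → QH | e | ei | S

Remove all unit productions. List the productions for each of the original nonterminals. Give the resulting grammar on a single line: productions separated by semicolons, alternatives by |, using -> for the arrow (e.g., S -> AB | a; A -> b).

S -> e | ee | ii | QSH; H -> ee | ii; Q -> e | QH | ee | ei | ii | QSH

Unit productions: Q->S, S->H.
Unit pairs (A ⇒* B via units): (Q,H), (Q,S), (S,H).
S: inherits non-unit rules of {H, S} → QSH | e | ee | ii.
H: inherits non-unit rules of {H} → ee | ii.
Q: inherits non-unit rules of {H, Q, S} → QH | QSH | e | ee | ei | ii.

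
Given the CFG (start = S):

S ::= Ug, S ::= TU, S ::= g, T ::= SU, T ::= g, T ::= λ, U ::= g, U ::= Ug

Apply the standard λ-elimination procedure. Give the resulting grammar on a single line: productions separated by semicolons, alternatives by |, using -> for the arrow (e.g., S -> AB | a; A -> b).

S -> U | g | TU | Ug; T -> g | SU; U -> g | Ug

Nullable set: {T}.
S -> TU: T nullable, giving TU | U.
Drop T -> λ.
Unchanged (no nullable symbols): S -> Ug; S -> g; T -> SU; T -> g; U -> Ug; U -> g.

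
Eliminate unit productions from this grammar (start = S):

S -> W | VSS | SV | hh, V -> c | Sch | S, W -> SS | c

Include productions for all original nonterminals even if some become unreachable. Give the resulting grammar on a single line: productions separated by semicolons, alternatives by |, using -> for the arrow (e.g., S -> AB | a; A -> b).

Unit productions: S->W, V->S.
Unit pairs (A ⇒* B via units): (S,W), (V,S), (V,W).
S: inherits non-unit rules of {S, W} → SS | SV | VSS | c | hh.
V: inherits non-unit rules of {S, V, W} → SS | SV | Sch | VSS | c | hh.
W: inherits non-unit rules of {W} → SS | c.

S -> c | SS | SV | hh | VSS; V -> c | SS | SV | hh | Sch | VSS; W -> c | SS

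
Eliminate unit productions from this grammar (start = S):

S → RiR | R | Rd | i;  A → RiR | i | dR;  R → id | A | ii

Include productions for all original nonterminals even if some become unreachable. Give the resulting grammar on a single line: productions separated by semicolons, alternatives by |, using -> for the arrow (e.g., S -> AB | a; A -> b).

S -> i | Rd | dR | id | ii | RiR; A -> i | dR | RiR; R -> i | dR | id | ii | RiR

Unit productions: R->A, S->R.
Unit pairs (A ⇒* B via units): (R,A), (S,A), (S,R).
S: inherits non-unit rules of {A, R, S} → Rd | RiR | dR | i | id | ii.
A: inherits non-unit rules of {A} → RiR | dR | i.
R: inherits non-unit rules of {A, R} → RiR | dR | i | id | ii.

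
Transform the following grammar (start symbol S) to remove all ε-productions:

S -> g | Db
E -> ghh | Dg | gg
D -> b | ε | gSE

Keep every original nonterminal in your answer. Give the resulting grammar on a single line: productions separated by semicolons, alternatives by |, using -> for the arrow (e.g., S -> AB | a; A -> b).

S -> b | g | Db; D -> b | gSE; E -> g | Dg | gg | ghh

Nullable set: {D}.
S -> Db: D nullable, giving Db | b.
Drop D -> ε.
E -> Dg: D nullable, giving Dg | g.
Unchanged (no nullable symbols): S -> g; D -> b; D -> gSE; E -> gg; E -> ghh.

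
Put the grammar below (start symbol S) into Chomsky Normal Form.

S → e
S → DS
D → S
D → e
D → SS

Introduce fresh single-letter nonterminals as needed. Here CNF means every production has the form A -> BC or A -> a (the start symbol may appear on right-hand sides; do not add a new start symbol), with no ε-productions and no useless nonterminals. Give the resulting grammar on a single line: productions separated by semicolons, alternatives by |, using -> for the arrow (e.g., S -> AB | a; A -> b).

No ε-productions.
After unit-elimination: S -> e | DS; D -> e | DS | SS.

S -> e | DS; D -> e | DS | SS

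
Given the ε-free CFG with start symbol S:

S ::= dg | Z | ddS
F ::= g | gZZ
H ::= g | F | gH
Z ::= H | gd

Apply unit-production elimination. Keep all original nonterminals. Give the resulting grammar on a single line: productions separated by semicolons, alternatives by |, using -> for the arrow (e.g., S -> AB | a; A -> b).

S -> g | dg | gH | gd | ddS | gZZ; F -> g | gZZ; H -> g | gH | gZZ; Z -> g | gH | gd | gZZ

Unit productions: H->F, S->Z, Z->H.
Unit pairs (A ⇒* B via units): (H,F), (S,F), (S,H), (S,Z), (Z,F), (Z,H).
S: inherits non-unit rules of {F, H, S, Z} → ddS | dg | g | gH | gZZ | gd.
F: inherits non-unit rules of {F} → g | gZZ.
H: inherits non-unit rules of {F, H} → g | gH | gZZ.
Z: inherits non-unit rules of {F, H, Z} → g | gH | gZZ | gd.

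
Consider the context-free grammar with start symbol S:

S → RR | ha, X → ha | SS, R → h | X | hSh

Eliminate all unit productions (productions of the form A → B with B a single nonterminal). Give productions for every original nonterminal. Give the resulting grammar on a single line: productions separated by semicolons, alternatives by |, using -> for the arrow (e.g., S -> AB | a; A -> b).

Unit productions: R->X.
Unit pairs (A ⇒* B via units): (R,X).
S: inherits non-unit rules of {S} → RR | ha.
R: inherits non-unit rules of {R, X} → SS | h | hSh | ha.
X: inherits non-unit rules of {X} → SS | ha.

S -> RR | ha; R -> h | SS | ha | hSh; X -> SS | ha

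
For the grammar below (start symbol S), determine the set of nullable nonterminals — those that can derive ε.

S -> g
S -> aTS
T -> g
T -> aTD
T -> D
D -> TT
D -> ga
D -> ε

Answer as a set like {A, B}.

Directly nullable (have an ε-rule): {D}.
T is nullable via T -> D (every symbol on the right is already known nullable).
Not nullable: S — each has a terminal in every rule's right-hand side or depends on a non-nullable symbol.

{D, T}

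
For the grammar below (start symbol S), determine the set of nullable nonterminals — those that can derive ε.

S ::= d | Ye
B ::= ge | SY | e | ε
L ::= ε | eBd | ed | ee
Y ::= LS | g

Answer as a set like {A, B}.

Directly nullable (have an ε-rule): {B, L}.
Not nullable: S, Y — each has a terminal in every rule's right-hand side or depends on a non-nullable symbol.

{B, L}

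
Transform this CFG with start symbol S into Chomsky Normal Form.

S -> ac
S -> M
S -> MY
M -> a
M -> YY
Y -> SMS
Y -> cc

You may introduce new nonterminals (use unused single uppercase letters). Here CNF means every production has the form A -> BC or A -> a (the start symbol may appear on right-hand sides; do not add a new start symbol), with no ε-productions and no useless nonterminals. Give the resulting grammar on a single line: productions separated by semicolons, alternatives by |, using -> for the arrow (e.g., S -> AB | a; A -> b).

No ε-productions.
After unit-elimination: S -> a | MY | YY | ac; M -> a | YY; Y -> cc | SMS.
TERM: introduce A -> a, B -> c and substitute in every rule of length ≥2.
BIN: Y -> SMS becomes Y -> SC, C -> MS.

S -> a | AB | MY | YY; A -> a; B -> c; C -> MS; M -> a | YY; Y -> BB | SC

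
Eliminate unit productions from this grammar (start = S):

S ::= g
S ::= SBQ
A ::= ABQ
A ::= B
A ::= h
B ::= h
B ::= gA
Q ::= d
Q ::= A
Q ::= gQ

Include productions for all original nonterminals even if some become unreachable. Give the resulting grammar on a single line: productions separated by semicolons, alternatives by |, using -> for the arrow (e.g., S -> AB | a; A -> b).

S -> g | SBQ; A -> h | gA | ABQ; B -> h | gA; Q -> d | h | gA | gQ | ABQ

Unit productions: A->B, Q->A.
Unit pairs (A ⇒* B via units): (A,B), (Q,A), (Q,B).
S: inherits non-unit rules of {S} → SBQ | g.
A: inherits non-unit rules of {A, B} → ABQ | gA | h.
B: inherits non-unit rules of {B} → gA | h.
Q: inherits non-unit rules of {A, B, Q} → ABQ | d | gA | gQ | h.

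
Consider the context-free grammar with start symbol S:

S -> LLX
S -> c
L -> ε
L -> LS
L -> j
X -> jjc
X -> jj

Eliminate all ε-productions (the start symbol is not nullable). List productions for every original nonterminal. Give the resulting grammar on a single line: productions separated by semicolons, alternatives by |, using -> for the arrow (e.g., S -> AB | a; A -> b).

S -> X | c | LX | LLX; L -> S | j | LS; X -> jj | jjc

Nullable set: {L}.
S -> LLX: L, L nullable, giving LLX | LX | X.
Drop L -> ε.
L -> LS: L nullable, giving LS | S.
Unchanged (no nullable symbols): S -> c; L -> j; X -> jj; X -> jjc.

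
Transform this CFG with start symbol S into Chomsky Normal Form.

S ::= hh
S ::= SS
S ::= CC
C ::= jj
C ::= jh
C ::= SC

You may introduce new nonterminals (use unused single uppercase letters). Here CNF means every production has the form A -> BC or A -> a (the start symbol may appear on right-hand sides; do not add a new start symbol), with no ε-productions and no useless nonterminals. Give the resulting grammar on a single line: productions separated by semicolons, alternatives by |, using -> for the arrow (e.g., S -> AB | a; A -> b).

No ε-productions.
No unit productions to eliminate.
TERM: introduce B -> h, A -> j and substitute in every rule of length ≥2.

S -> BB | CC | SS; A -> j; B -> h; C -> AA | AB | SC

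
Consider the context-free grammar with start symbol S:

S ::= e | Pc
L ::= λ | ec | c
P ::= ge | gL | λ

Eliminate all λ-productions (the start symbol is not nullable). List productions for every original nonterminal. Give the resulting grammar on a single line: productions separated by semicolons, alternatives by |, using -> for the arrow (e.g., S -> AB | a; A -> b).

Nullable set: {L, P}.
S -> Pc: P nullable, giving Pc | c.
Drop L -> λ.
Drop P -> λ.
P -> gL: L nullable, giving g | gL.
Unchanged (no nullable symbols): S -> e; L -> c; L -> ec; P -> ge.

S -> c | e | Pc; L -> c | ec; P -> g | gL | ge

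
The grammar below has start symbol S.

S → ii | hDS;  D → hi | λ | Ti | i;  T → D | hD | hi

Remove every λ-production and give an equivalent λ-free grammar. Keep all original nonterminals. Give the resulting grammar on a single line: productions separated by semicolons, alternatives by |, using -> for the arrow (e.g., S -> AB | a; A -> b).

S -> hS | ii | hDS; D -> i | Ti | hi; T -> D | h | hD | hi

Nullable set: {D, T}.
S -> hDS: D nullable, giving hDS | hS.
Drop D -> λ.
D -> Ti: T nullable, giving Ti | i.
T -> D: D nullable, giving D.
T -> hD: D nullable, giving h | hD.
Unchanged (no nullable symbols): S -> ii; D -> hi; D -> i; T -> hi.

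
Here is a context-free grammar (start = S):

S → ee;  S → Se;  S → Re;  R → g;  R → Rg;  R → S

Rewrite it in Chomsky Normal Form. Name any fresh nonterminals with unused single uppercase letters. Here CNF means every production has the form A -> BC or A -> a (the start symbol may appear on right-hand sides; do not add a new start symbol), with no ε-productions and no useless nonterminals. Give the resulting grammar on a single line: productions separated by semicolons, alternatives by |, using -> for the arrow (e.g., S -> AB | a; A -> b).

S -> AA | RA | SA; A -> e; B -> g; R -> g | AA | RA | RB | SA

No ε-productions.
After unit-elimination: S -> Re | Se | ee; R -> g | Re | Rg | Se | ee.
TERM: introduce A -> e, B -> g and substitute in every rule of length ≥2.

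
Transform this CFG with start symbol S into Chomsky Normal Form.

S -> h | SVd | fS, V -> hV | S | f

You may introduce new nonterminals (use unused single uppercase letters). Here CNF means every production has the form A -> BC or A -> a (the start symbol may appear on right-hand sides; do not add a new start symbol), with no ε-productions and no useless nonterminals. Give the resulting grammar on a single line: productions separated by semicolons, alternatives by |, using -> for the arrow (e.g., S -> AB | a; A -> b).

No ε-productions.
After unit-elimination: S -> h | fS | SVd; V -> f | h | fS | hV | SVd.
TERM: introduce A -> d, B -> f, C -> h and substitute in every rule of length ≥2.
BIN: S -> SVA becomes S -> SD, D -> VA; V -> SVA becomes V -> SE, E -> VA.

S -> h | BS | SD; A -> d; B -> f; C -> h; D -> VA; E -> VA; V -> f | h | BS | CV | SE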